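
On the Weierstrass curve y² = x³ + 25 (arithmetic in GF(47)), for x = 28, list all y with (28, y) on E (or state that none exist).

x³ + 0x + 25 = 21977 ≡ 28 (mod 47).
Square roots of 28 mod 47: 13 and 34 (since 13² = 169 ≡ 28).

13, 34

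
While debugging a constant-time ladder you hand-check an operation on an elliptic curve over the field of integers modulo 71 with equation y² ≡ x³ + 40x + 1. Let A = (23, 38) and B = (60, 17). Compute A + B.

(42, 15)

(23, 38) + (60, 17). λ = (17 - 38)/(60 - 23) ≡ 50/37 mod 71. 37⁻¹ ≡ 48 (mod 71), so λ ≡ 57.
  x = λ² - 23 - 60 = 3249 - 83 ≡ 42; y = λ·(23 - 42) - 38 ≡ 15. → (42, 15)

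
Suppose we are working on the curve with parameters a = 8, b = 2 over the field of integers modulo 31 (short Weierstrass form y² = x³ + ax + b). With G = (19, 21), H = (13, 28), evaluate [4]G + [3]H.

(6, 7)

First 4G:
Double-and-add on 4 = (100)₂. Start with G = (19, 21) for the leading 1-bit.
double: tangent at (19, 21): λ = (3·19² + 8)/(2·21) ≡ 6/11. 11⁻¹ ≡ 17 (mod 31), so λ ≡ 6·17 ≡ 9.
  x = λ² - 19 - 19 = 81 - 38 ≡ 12; y = λ·(19 - 12) - 21 ≡ 11. → (12, 11)
double: tangent at (12, 11): λ = (3·12² + 8)/(2·11) ≡ 6/22. 22⁻¹ ≡ 24 (mod 31) since 22·24 = 528 ≡ 1, so λ ≡ 6·24 ≡ 20.
  x = λ² - 12 - 12 = 400 - 24 ≡ 4; y = λ·(12 - 4) - 11 ≡ 25. → (4, 25)
4G = (4, 25).
Next 3H:
Repeated addition: build up to 3H.
2H: tangent at (13, 28): λ = (3·13² + 8)/(2·28) ≡ 19/25. 25⁻¹ ≡ 5 (mod 31) since 25·5 = 125 ≡ 1, so λ ≡ 19·5 ≡ 2.
  x = λ² - 13 - 13 = 4 - 26 ≡ 9; y = λ·(13 - 9) - 28 ≡ 11. → (9, 11)
3H: (9, 11) + (13, 28). λ = (28 - 11)/(13 - 9) ≡ 17/4 mod 31. 4⁻¹ ≡ 8 (mod 31), so λ ≡ 12.
  x = λ² - 9 - 13 = 144 - 22 ≡ 29; y = λ·(9 - 29) - 11 ≡ 28. → (29, 28)
3H = (29, 28).
Finally 4G + 3H:
(4, 25) + (29, 28). λ = (28 - 25)/(29 - 4) ≡ 3/25 mod 31. 25⁻¹ ≡ 5 (mod 31) since 25·5 = 125 ≡ 1, so λ ≡ 15.
  x = λ² - 4 - 29 = 225 - 33 ≡ 6; y = λ·(4 - 6) - 25 ≡ 7. → (6, 7)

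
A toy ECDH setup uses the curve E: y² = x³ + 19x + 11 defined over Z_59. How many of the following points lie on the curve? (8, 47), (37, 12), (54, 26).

(8, 47): 47² ≡ 26, rhs ≡ 26 → on.
(37, 12): 12² ≡ 26, rhs ≡ 37 → off.
(54, 26): 26² ≡ 27, rhs ≡ 27 → on.

2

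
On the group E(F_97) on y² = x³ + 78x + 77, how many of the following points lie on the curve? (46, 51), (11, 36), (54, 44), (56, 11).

(46, 51): 51² ≡ 79, rhs ≡ 24 → off.
(11, 36): 36² ≡ 35, rhs ≡ 35 → on.
(54, 44): 44² ≡ 93, rhs ≡ 54 → off.
(56, 11): 11² ≡ 24, rhs ≡ 29 → off.

1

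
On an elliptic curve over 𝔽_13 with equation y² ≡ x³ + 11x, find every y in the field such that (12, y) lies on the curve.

x³ + 11x + 0 = 1860 ≡ 1 (mod 13).
Square roots of 1 mod 13: 1 and 12 (since 1² = 1 ≡ 1).

1, 12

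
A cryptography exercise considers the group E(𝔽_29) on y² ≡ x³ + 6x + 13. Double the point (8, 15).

tangent at (8, 15): λ = (3·8² + 6)/(2·15) ≡ 24/1. 1⁻¹ ≡ 1 (mod 29), so λ ≡ 24·1 ≡ 24.
  x = λ² - 8 - 8 = 576 - 16 ≡ 9; y = λ·(8 - 9) - 15 ≡ 19. → (9, 19)

(9, 19)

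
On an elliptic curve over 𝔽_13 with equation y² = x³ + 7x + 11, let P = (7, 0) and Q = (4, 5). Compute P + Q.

(7, 0) + (4, 5). λ = (5 - 0)/(4 - 7) ≡ 5/10 mod 13. 10⁻¹ ≡ 4 (mod 13) since 10·4 = 40 ≡ 1, so λ ≡ 7.
  x = λ² - 7 - 4 = 49 - 11 ≡ 12; y = λ·(7 - 12) - 0 ≡ 4. → (12, 4)

(12, 4)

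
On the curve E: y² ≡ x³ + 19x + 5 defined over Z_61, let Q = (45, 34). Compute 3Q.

(60, 31)

Repeated addition: build up to 3Q.
2Q: tangent at (45, 34): λ = (3·45² + 19)/(2·34) ≡ 55/7. 7⁻¹ ≡ 35 (mod 61) since 7·35 = 245 ≡ 1, so λ ≡ 55·35 ≡ 34.
  x = λ² - 45 - 45 = 1156 - 90 ≡ 29; y = λ·(45 - 29) - 34 ≡ 22. → (29, 22)
3Q: (29, 22) + (45, 34). λ = (34 - 22)/(45 - 29) ≡ 12/16 mod 61. 16⁻¹ ≡ 42 (mod 61), so λ ≡ 16.
  x = λ² - 29 - 45 = 256 - 74 ≡ 60; y = λ·(29 - 60) - 22 ≡ 31. → (60, 31)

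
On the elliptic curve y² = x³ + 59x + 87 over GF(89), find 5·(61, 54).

(17, 29)

Write G = (61, 54).
Repeated addition: build up to 5G.
2G: tangent at (61, 54): λ = (3·61² + 59)/(2·54) ≡ 8/19. 19⁻¹ ≡ 75 (mod 89), so λ ≡ 8·75 ≡ 66.
  x = λ² - 61 - 61 = 4356 - 122 ≡ 51; y = λ·(61 - 51) - 54 ≡ 72. → (51, 72)
3G: (51, 72) + (61, 54). λ = (54 - 72)/(61 - 51) ≡ 71/10 mod 89. 10⁻¹ ≡ 9 (mod 89), so λ ≡ 16.
  x = λ² - 51 - 61 = 256 - 112 ≡ 55; y = λ·(51 - 55) - 72 ≡ 42. → (55, 42)
4G: (55, 42) + (61, 54). λ = (54 - 42)/(61 - 55) ≡ 12/6 mod 89. 6⁻¹ ≡ 15 (mod 89), so λ ≡ 2.
  x = λ² - 55 - 61 = 4 - 116 ≡ 66; y = λ·(55 - 66) - 42 ≡ 25. → (66, 25)
5G: (66, 25) + (61, 54). λ = (54 - 25)/(61 - 66) ≡ 29/84 mod 89. 84⁻¹ ≡ 71 (mod 89), so λ ≡ 12.
  x = λ² - 66 - 61 = 144 - 127 ≡ 17; y = λ·(66 - 17) - 25 ≡ 29. → (17, 29)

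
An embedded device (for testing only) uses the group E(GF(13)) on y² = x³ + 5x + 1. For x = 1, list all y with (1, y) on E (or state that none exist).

x³ + 5x + 1 = 7 ≡ 7 (mod 13).
7 is a non-residue mod 13; no y exists.

none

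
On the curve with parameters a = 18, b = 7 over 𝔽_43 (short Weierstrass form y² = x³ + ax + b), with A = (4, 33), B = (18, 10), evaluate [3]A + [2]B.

(14, 37)

First 3A:
Repeated addition: build up to 3A.
2A: tangent at (4, 33): λ = (3·4² + 18)/(2·33) ≡ 23/23. 23⁻¹ ≡ 15 (mod 43), so λ ≡ 23·15 ≡ 1.
  x = λ² - 4 - 4 = 1 - 8 ≡ 36; y = λ·(4 - 36) - 33 ≡ 21. → (36, 21)
3A: (36, 21) + (4, 33). λ = (33 - 21)/(4 - 36) ≡ 12/11 mod 43. 11⁻¹ ≡ 4 (mod 43), so λ ≡ 5.
  x = λ² - 36 - 4 = 25 - 40 ≡ 28; y = λ·(36 - 28) - 21 ≡ 19. → (28, 19)
3A = (28, 19).
Next 2B:
Repeated addition: build up to 2B.
2B: tangent at (18, 10): λ = (3·18² + 18)/(2·10) ≡ 1/20. 20⁻¹ ≡ 28 (mod 43), so λ ≡ 1·28 ≡ 28.
  x = λ² - 18 - 18 = 784 - 36 ≡ 17; y = λ·(18 - 17) - 10 ≡ 18. → (17, 18)
2B = (17, 18).
Finally 3A + 2B:
(28, 19) + (17, 18). λ = (18 - 19)/(17 - 28) ≡ 42/32 mod 43. 32⁻¹ ≡ 39 (mod 43) since 32·39 = 1248 ≡ 1, so λ ≡ 4.
  x = λ² - 28 - 17 = 16 - 45 ≡ 14; y = λ·(28 - 14) - 19 ≡ 37. → (14, 37)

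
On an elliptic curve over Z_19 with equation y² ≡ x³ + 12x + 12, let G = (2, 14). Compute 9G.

(10, 12)

Repeated addition: build up to 9G.
2G: tangent at (2, 14): λ = (3·2² + 12)/(2·14) ≡ 5/9. 9⁻¹ ≡ 17 (mod 19) since 9·17 = 153 ≡ 1, so λ ≡ 5·17 ≡ 9.
  x = λ² - 2 - 2 = 81 - 4 ≡ 1; y = λ·(2 - 1) - 14 ≡ 14. → (1, 14)
3G: (1, 14) + (2, 14). λ = (14 - 14)/(2 - 1) ≡ 0/1 mod 19. 1⁻¹ ≡ 1 (mod 19) since 1·1 = 1 ≡ 1, so λ ≡ 0.
  x = λ² - 1 - 2 = 0 - 3 ≡ 16; y = λ·(1 - 16) - 14 ≡ 5. → (16, 5)
4G: (16, 5) + (2, 14). λ = (14 - 5)/(2 - 16) ≡ 9/5 mod 19. 5⁻¹ ≡ 4 (mod 19) since 5·4 = 20 ≡ 1, so λ ≡ 17.
  x = λ² - 16 - 2 = 289 - 18 ≡ 5; y = λ·(16 - 5) - 5 ≡ 11. → (5, 11)
5G: (5, 11) + (2, 14). λ = (14 - 11)/(2 - 5) ≡ 3/16 mod 19. 16⁻¹ ≡ 6 (mod 19), so λ ≡ 18.
  x = λ² - 5 - 2 = 324 - 7 ≡ 13; y = λ·(5 - 13) - 11 ≡ 16. → (13, 16)
6G: (13, 16) + (2, 14). λ = (14 - 16)/(2 - 13) ≡ 17/8 mod 19. 8⁻¹ ≡ 12 (mod 19), so λ ≡ 14.
  x = λ² - 13 - 2 = 196 - 15 ≡ 10; y = λ·(13 - 10) - 16 ≡ 7. → (10, 7)
7G: (10, 7) + (2, 14). λ = (14 - 7)/(2 - 10) ≡ 7/11 mod 19. 11⁻¹ ≡ 7 (mod 19), so λ ≡ 11.
  x = λ² - 10 - 2 = 121 - 12 ≡ 14; y = λ·(10 - 14) - 7 ≡ 6. → (14, 6)
8G: (14, 6) + (2, 14). λ = (14 - 6)/(2 - 14) ≡ 8/7 mod 19. 7⁻¹ ≡ 11 (mod 19) since 7·11 = 77 ≡ 1, so λ ≡ 12.
  x = λ² - 14 - 2 = 144 - 16 ≡ 14; y = λ·(14 - 14) - 6 ≡ 13. → (14, 13)
9G: (14, 13) + (2, 14). λ = (14 - 13)/(2 - 14) ≡ 1/7 mod 19. 7⁻¹ ≡ 11 (mod 19), so λ ≡ 11.
  x = λ² - 14 - 2 = 121 - 16 ≡ 10; y = λ·(14 - 10) - 13 ≡ 12. → (10, 12)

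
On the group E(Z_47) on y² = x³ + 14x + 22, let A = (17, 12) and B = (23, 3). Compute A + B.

(21, 41)

(17, 12) + (23, 3). λ = (3 - 12)/(23 - 17) ≡ 38/6 mod 47. 6⁻¹ ≡ 8 (mod 47), so λ ≡ 22.
  x = λ² - 17 - 23 = 484 - 40 ≡ 21; y = λ·(17 - 21) - 12 ≡ 41. → (21, 41)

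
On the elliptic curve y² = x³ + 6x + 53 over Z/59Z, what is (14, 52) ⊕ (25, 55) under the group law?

(14, 52) + (25, 55). λ = (55 - 52)/(25 - 14) ≡ 3/11 mod 59. 11⁻¹ ≡ 43 (mod 59), so λ ≡ 11.
  x = λ² - 14 - 25 = 121 - 39 ≡ 23; y = λ·(14 - 23) - 52 ≡ 26. → (23, 26)

(23, 26)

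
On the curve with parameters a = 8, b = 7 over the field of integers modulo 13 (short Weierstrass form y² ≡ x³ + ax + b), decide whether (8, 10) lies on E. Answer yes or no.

y² = 10² ≡ 9; x³ + 8x + 7 = 583 ≡ 11 (mod 13). 9 ≠ 11.

no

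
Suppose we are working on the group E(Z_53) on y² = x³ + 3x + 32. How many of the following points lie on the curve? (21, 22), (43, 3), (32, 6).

(21, 22): 22² ≡ 7, rhs ≡ 28 → off.
(43, 3): 3² ≡ 9, rhs ≡ 9 → on.
(32, 6): 6² ≡ 36, rhs ≡ 36 → on.

2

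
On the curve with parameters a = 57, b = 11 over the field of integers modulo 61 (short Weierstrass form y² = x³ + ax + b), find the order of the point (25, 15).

2P: tangent at (25, 15): λ = (3·25² + 57)/(2·15) ≡ 41/30. 30⁻¹ ≡ 59 (mod 61) since 30·59 = 1770 ≡ 1, so λ ≡ 41·59 ≡ 40.
  x = λ² - 25 - 25 = 1600 - 50 ≡ 25; y = λ·(25 - 25) - 15 ≡ 46. → (25, 46)
3P: (25, 46) + (25, 15): same x and y₁ ≡ -y₂, so the sum is O.
3P = O, so the order is 3.

3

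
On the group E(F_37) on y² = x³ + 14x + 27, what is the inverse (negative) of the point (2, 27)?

-(2, 27) = (2, -27 mod 37) = (2, 10).

(2, 10)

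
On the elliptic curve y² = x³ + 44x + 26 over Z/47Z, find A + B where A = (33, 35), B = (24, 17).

(41, 43)

(33, 35) + (24, 17). λ = (17 - 35)/(24 - 33) ≡ 29/38 mod 47. 38⁻¹ ≡ 26 (mod 47) since 38·26 = 988 ≡ 1, so λ ≡ 2.
  x = λ² - 33 - 24 = 4 - 57 ≡ 41; y = λ·(33 - 41) - 35 ≡ 43. → (41, 43)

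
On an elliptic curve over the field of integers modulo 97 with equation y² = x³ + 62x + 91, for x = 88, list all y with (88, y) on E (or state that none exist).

x³ + 62x + 91 = 687019 ≡ 65 (mod 97).
Square roots of 65 mod 97: 29 and 68 (since 29² = 841 ≡ 65).

29, 68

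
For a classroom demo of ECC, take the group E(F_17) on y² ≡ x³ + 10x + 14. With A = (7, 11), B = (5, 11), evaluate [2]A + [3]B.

(5, 6)

First 2A:
Repeated addition: build up to 2A.
2A: tangent at (7, 11): λ = (3·7² + 10)/(2·11) ≡ 4/5. 5⁻¹ ≡ 7 (mod 17), so λ ≡ 4·7 ≡ 11.
  x = λ² - 7 - 7 = 121 - 14 ≡ 5; y = λ·(7 - 5) - 11 ≡ 11. → (5, 11)
2A = (5, 11).
Next 3B:
Repeated addition: build up to 3B.
2B: tangent at (5, 11): λ = (3·5² + 10)/(2·11) ≡ 0/5. 5⁻¹ ≡ 7 (mod 17) since 5·7 = 35 ≡ 1, so λ ≡ 0·7 ≡ 0.
  x = λ² - 5 - 5 = 0 - 10 ≡ 7; y = λ·(5 - 7) - 11 ≡ 6. → (7, 6)
3B: (7, 6) + (5, 11). λ = (11 - 6)/(5 - 7) ≡ 5/15 mod 17. 15⁻¹ ≡ 8 (mod 17), so λ ≡ 6.
  x = λ² - 7 - 5 = 36 - 12 ≡ 7; y = λ·(7 - 7) - 6 ≡ 11. → (7, 11)
3B = (7, 11).
Finally 2A + 3B:
(5, 11) + (7, 11). λ = (11 - 11)/(7 - 5) ≡ 0/2 mod 17. 2⁻¹ ≡ 9 (mod 17), so λ ≡ 0.
  x = λ² - 5 - 7 = 0 - 12 ≡ 5; y = λ·(5 - 5) - 11 ≡ 6. → (5, 6)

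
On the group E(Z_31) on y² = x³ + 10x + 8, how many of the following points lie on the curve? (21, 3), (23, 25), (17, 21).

(21, 3): 3² ≡ 9, rhs ≡ 24 → off.
(23, 25): 25² ≡ 5, rhs ≡ 5 → on.
(17, 21): 21² ≡ 7, rhs ≡ 7 → on.

2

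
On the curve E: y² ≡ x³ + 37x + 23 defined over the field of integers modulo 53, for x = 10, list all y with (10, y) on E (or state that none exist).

11, 42

x³ + 37x + 23 = 1393 ≡ 15 (mod 53).
Square roots of 15 mod 53: 11 and 42 (since 11² = 121 ≡ 15).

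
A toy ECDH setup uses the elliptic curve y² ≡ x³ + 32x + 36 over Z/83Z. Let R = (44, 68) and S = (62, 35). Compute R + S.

(44, 68) + (62, 35). λ = (35 - 68)/(62 - 44) ≡ 50/18 mod 83. 18⁻¹ ≡ 60 (mod 83), so λ ≡ 12.
  x = λ² - 44 - 62 = 144 - 106 ≡ 38; y = λ·(44 - 38) - 68 ≡ 4. → (38, 4)

(38, 4)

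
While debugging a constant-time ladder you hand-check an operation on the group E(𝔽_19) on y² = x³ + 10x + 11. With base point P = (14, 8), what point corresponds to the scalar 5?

(7, 14)

Double-and-add on 5 = (101)₂. Start with P = (14, 8) for the leading 1-bit.
double: tangent at (14, 8): λ = (3·14² + 10)/(2·8) ≡ 9/16. 16⁻¹ ≡ 6 (mod 19), so λ ≡ 9·6 ≡ 16.
  x = λ² - 14 - 14 = 256 - 28 ≡ 0; y = λ·(14 - 0) - 8 ≡ 7. → (0, 7)
double: tangent at (0, 7): λ = (3·0² + 10)/(2·7) ≡ 10/14. 14⁻¹ ≡ 15 (mod 19) since 14·15 = 210 ≡ 1, so λ ≡ 10·15 ≡ 17.
  x = λ² - 0 - 0 = 289 - 0 ≡ 4; y = λ·(0 - 4) - 7 ≡ 1. → (4, 1)
add P: (4, 1) + (14, 8). λ = (8 - 1)/(14 - 4) ≡ 7/10 mod 19. 10⁻¹ ≡ 2 (mod 19) since 10·2 = 20 ≡ 1, so λ ≡ 14.
  x = λ² - 4 - 14 = 196 - 18 ≡ 7; y = λ·(4 - 7) - 1 ≡ 14. → (7, 14)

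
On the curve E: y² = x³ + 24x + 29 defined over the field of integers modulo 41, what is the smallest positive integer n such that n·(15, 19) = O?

2P: tangent at (15, 19): λ = (3·15² + 24)/(2·19) ≡ 2/38. 38⁻¹ ≡ 27 (mod 41), so λ ≡ 2·27 ≡ 13.
  x = λ² - 15 - 15 = 169 - 30 ≡ 16; y = λ·(15 - 16) - 19 ≡ 9. → (16, 9)
3P: (16, 9) + (15, 19). λ = (19 - 9)/(15 - 16) ≡ 10/40 mod 41. 40⁻¹ ≡ 40 (mod 41), so λ ≡ 31.
  x = λ² - 16 - 15 = 961 - 31 ≡ 28; y = λ·(16 - 28) - 9 ≡ 29. → (28, 29)
4P: (28, 29) + (15, 19). λ = (19 - 29)/(15 - 28) ≡ 31/28 mod 41. 28⁻¹ ≡ 22 (mod 41), so λ ≡ 26.
  x = λ² - 28 - 15 = 676 - 43 ≡ 18; y = λ·(28 - 18) - 29 ≡ 26. → (18, 26)
5P: (18, 26) + (15, 19). λ = (19 - 26)/(15 - 18) ≡ 34/38 mod 41. 38⁻¹ ≡ 27 (mod 41) since 38·27 = 1026 ≡ 1, so λ ≡ 16.
  x = λ² - 18 - 15 = 256 - 33 ≡ 18; y = λ·(18 - 18) - 26 ≡ 15. → (18, 15)
6P: (18, 15) + (15, 19). λ = (19 - 15)/(15 - 18) ≡ 4/38 mod 41. 38⁻¹ ≡ 27 (mod 41), so λ ≡ 26.
  x = λ² - 18 - 15 = 676 - 33 ≡ 28; y = λ·(18 - 28) - 15 ≡ 12. → (28, 12)
7P: (28, 12) + (15, 19). λ = (19 - 12)/(15 - 28) ≡ 7/28 mod 41. 28⁻¹ ≡ 22 (mod 41), so λ ≡ 31.
  x = λ² - 28 - 15 = 961 - 43 ≡ 16; y = λ·(28 - 16) - 12 ≡ 32. → (16, 32)
8P: (16, 32) + (15, 19). λ = (19 - 32)/(15 - 16) ≡ 28/40 mod 41. 40⁻¹ ≡ 40 (mod 41) since 40·40 = 1600 ≡ 1, so λ ≡ 13.
  x = λ² - 16 - 15 = 169 - 31 ≡ 15; y = λ·(16 - 15) - 32 ≡ 22. → (15, 22)
9P: (15, 22) + (15, 19): same x and y₁ ≡ -y₂, so the sum is O.
9P = O, so the order is 9.

9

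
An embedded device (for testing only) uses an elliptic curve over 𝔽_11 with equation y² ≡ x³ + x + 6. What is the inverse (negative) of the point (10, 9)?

-(10, 9) = (10, -9 mod 11) = (10, 2).

(10, 2)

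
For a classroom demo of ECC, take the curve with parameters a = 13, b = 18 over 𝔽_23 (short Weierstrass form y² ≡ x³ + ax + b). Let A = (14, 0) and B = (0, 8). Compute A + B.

(22, 21)

(14, 0) + (0, 8). λ = (8 - 0)/(0 - 14) ≡ 8/9 mod 23. 9⁻¹ ≡ 18 (mod 23), so λ ≡ 6.
  x = λ² - 14 - 0 = 36 - 14 ≡ 22; y = λ·(14 - 22) - 0 ≡ 21. → (22, 21)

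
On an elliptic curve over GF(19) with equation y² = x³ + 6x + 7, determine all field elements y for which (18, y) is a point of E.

0

x³ + 6x + 7 = 5947 ≡ 0 (mod 19).
Only y = 0 satisfies y² ≡ 0.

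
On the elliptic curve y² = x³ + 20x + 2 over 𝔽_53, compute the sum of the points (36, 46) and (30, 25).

(39, 23)

(36, 46) + (30, 25). λ = (25 - 46)/(30 - 36) ≡ 32/47 mod 53. 47⁻¹ ≡ 44 (mod 53), so λ ≡ 30.
  x = λ² - 36 - 30 = 900 - 66 ≡ 39; y = λ·(36 - 39) - 46 ≡ 23. → (39, 23)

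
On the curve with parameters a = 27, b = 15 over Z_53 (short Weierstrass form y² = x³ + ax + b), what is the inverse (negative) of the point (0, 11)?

-(0, 11) = (0, -11 mod 53) = (0, 42).

(0, 42)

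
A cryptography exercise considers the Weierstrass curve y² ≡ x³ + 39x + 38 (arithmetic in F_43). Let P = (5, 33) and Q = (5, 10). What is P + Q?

O

The two points share x = 5 and their y-coordinates satisfy 33 + 10 ≡ 0 (mod 43), so they are inverses. Their sum is O.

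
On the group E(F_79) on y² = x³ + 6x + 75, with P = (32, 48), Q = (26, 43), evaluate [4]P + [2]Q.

First 4P:
Repeated addition: build up to 4P.
2P: tangent at (32, 48): λ = (3·32² + 6)/(2·48) ≡ 76/17. 17⁻¹ ≡ 14 (mod 79), so λ ≡ 76·14 ≡ 37.
  x = λ² - 32 - 32 = 1369 - 64 ≡ 41; y = λ·(32 - 41) - 48 ≡ 14. → (41, 14)
3P: (41, 14) + (32, 48). λ = (48 - 14)/(32 - 41) ≡ 34/70 mod 79. 70⁻¹ ≡ 35 (mod 79), so λ ≡ 5.
  x = λ² - 41 - 32 = 25 - 73 ≡ 31; y = λ·(41 - 31) - 14 ≡ 36. → (31, 36)
4P: (31, 36) + (32, 48). λ = (48 - 36)/(32 - 31) ≡ 12/1 mod 79. 1⁻¹ ≡ 1 (mod 79) since 1·1 = 1 ≡ 1, so λ ≡ 12.
  x = λ² - 31 - 32 = 144 - 63 ≡ 2; y = λ·(31 - 2) - 36 ≡ 75. → (2, 75)
4P = (2, 75).
Next 2Q:
Repeated addition: build up to 2Q.
2Q: tangent at (26, 43): λ = (3·26² + 6)/(2·43) ≡ 59/7. 7⁻¹ ≡ 34 (mod 79), so λ ≡ 59·34 ≡ 31.
  x = λ² - 26 - 26 = 961 - 52 ≡ 40; y = λ·(26 - 40) - 43 ≡ 76. → (40, 76)
2Q = (40, 76).
Finally 4P + 2Q:
(2, 75) + (40, 76). λ = (76 - 75)/(40 - 2) ≡ 1/38 mod 79. 38⁻¹ ≡ 52 (mod 79), so λ ≡ 52.
  x = λ² - 2 - 40 = 2704 - 42 ≡ 55; y = λ·(2 - 55) - 75 ≡ 13. → (55, 13)

(55, 13)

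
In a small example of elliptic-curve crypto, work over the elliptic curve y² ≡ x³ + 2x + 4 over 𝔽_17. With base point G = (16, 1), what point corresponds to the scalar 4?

Double-and-add on 4 = (100)₂. Start with G = (16, 1) for the leading 1-bit.
double: tangent at (16, 1): λ = (3·16² + 2)/(2·1) ≡ 5/2. 2⁻¹ ≡ 9 (mod 17) since 2·9 = 18 ≡ 1, so λ ≡ 5·9 ≡ 11.
  x = λ² - 16 - 16 = 121 - 32 ≡ 4; y = λ·(16 - 4) - 1 ≡ 12. → (4, 12)
double: tangent at (4, 12): λ = (3·4² + 2)/(2·12) ≡ 16/7. 7⁻¹ ≡ 5 (mod 17), so λ ≡ 16·5 ≡ 12.
  x = λ² - 4 - 4 = 144 - 8 ≡ 0; y = λ·(4 - 0) - 12 ≡ 2. → (0, 2)

(0, 2)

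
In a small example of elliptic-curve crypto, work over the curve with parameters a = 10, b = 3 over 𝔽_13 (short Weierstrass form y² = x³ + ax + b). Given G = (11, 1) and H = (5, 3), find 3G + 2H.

First 3G:
Repeated addition: build up to 3G.
2G: tangent at (11, 1): λ = (3·11² + 10)/(2·1) ≡ 9/2. 2⁻¹ ≡ 7 (mod 13) since 2·7 = 14 ≡ 1, so λ ≡ 9·7 ≡ 11.
  x = λ² - 11 - 11 = 121 - 22 ≡ 8; y = λ·(11 - 8) - 1 ≡ 6. → (8, 6)
3G: (8, 6) + (11, 1). λ = (1 - 6)/(11 - 8) ≡ 8/3 mod 13. 3⁻¹ ≡ 9 (mod 13) since 3·9 = 27 ≡ 1, so λ ≡ 7.
  x = λ² - 8 - 11 = 49 - 19 ≡ 4; y = λ·(8 - 4) - 6 ≡ 9. → (4, 9)
3G = (4, 9).
Next 2H:
Repeated addition: build up to 2H.
2H: tangent at (5, 3): λ = (3·5² + 10)/(2·3) ≡ 7/6. 6⁻¹ ≡ 11 (mod 13) since 6·11 = 66 ≡ 1, so λ ≡ 7·11 ≡ 12.
  x = λ² - 5 - 5 = 144 - 10 ≡ 4; y = λ·(5 - 4) - 3 ≡ 9. → (4, 9)
2H = (4, 9).
Finally 3G + 2H:
tangent at (4, 9): λ = (3·4² + 10)/(2·9) ≡ 6/5. 5⁻¹ ≡ 8 (mod 13), so λ ≡ 6·8 ≡ 9.
  x = λ² - 4 - 4 = 81 - 8 ≡ 8; y = λ·(4 - 8) - 9 ≡ 7. → (8, 7)

(8, 7)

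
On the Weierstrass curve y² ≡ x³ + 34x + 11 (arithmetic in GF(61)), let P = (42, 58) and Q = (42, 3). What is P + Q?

O

The two points share x = 42 and their y-coordinates satisfy 58 + 3 ≡ 0 (mod 61), so they are inverses. Their sum is 𝒪.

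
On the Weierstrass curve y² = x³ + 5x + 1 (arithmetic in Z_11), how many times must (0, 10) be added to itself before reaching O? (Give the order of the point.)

11

2P: tangent at (0, 10): λ = (3·0² + 5)/(2·10) ≡ 5/9. 9⁻¹ ≡ 5 (mod 11), so λ ≡ 5·5 ≡ 3.
  x = λ² - 0 - 0 = 9 - 0 ≡ 9; y = λ·(0 - 9) - 10 ≡ 7. → (9, 7)
3P: (9, 7) + (0, 10). λ = (10 - 7)/(0 - 9) ≡ 3/2 mod 11. 2⁻¹ ≡ 6 (mod 11) since 2·6 = 12 ≡ 1, so λ ≡ 7.
  x = λ² - 9 - 0 = 49 - 9 ≡ 7; y = λ·(9 - 7) - 7 ≡ 7. → (7, 7)
4P: (7, 7) + (0, 10). λ = (10 - 7)/(0 - 7) ≡ 3/4 mod 11. 4⁻¹ ≡ 3 (mod 11), so λ ≡ 9.
  x = λ² - 7 - 0 = 81 - 7 ≡ 8; y = λ·(7 - 8) - 7 ≡ 6. → (8, 6)
5P: (8, 6) + (0, 10). λ = (10 - 6)/(0 - 8) ≡ 4/3 mod 11. 3⁻¹ ≡ 4 (mod 11) since 3·4 = 12 ≡ 1, so λ ≡ 5.
  x = λ² - 8 - 0 = 25 - 8 ≡ 6; y = λ·(8 - 6) - 6 ≡ 4. → (6, 4)
6P: (6, 4) + (0, 10). λ = (10 - 4)/(0 - 6) ≡ 6/5 mod 11. 5⁻¹ ≡ 9 (mod 11) since 5·9 = 45 ≡ 1, so λ ≡ 10.
  x = λ² - 6 - 0 = 100 - 6 ≡ 6; y = λ·(6 - 6) - 4 ≡ 7. → (6, 7)
7P: (6, 7) + (0, 10). λ = (10 - 7)/(0 - 6) ≡ 3/5 mod 11. 5⁻¹ ≡ 9 (mod 11), so λ ≡ 5.
  x = λ² - 6 - 0 = 25 - 6 ≡ 8; y = λ·(6 - 8) - 7 ≡ 5. → (8, 5)
8P: (8, 5) + (0, 10). λ = (10 - 5)/(0 - 8) ≡ 5/3 mod 11. 3⁻¹ ≡ 4 (mod 11) since 3·4 = 12 ≡ 1, so λ ≡ 9.
  x = λ² - 8 - 0 = 81 - 8 ≡ 7; y = λ·(8 - 7) - 5 ≡ 4. → (7, 4)
9P: (7, 4) + (0, 10). λ = (10 - 4)/(0 - 7) ≡ 6/4 mod 11. 4⁻¹ ≡ 3 (mod 11), so λ ≡ 7.
  x = λ² - 7 - 0 = 49 - 7 ≡ 9; y = λ·(7 - 9) - 4 ≡ 4. → (9, 4)
10P: (9, 4) + (0, 10). λ = (10 - 4)/(0 - 9) ≡ 6/2 mod 11. 2⁻¹ ≡ 6 (mod 11), so λ ≡ 3.
  x = λ² - 9 - 0 = 9 - 9 ≡ 0; y = λ·(9 - 0) - 4 ≡ 1. → (0, 1)
11P: (0, 1) + (0, 10): same x and y₁ ≡ -y₂, so the sum is O.
11P = O, so the order is 11.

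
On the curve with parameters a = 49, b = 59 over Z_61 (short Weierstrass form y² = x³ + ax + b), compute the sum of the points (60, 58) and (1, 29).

(12, 39)

(60, 58) + (1, 29). λ = (29 - 58)/(1 - 60) ≡ 32/2 mod 61. 2⁻¹ ≡ 31 (mod 61), so λ ≡ 16.
  x = λ² - 60 - 1 = 256 - 61 ≡ 12; y = λ·(60 - 12) - 58 ≡ 39. → (12, 39)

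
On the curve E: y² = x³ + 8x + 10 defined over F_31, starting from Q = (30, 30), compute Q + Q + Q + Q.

Double-and-add on 4 = (100)₂. Start with Q = (30, 30) for the leading 1-bit.
double: tangent at (30, 30): λ = (3·30² + 8)/(2·30) ≡ 11/29. 29⁻¹ ≡ 15 (mod 31), so λ ≡ 11·15 ≡ 10.
  x = λ² - 30 - 30 = 100 - 60 ≡ 9; y = λ·(30 - 9) - 30 ≡ 25. → (9, 25)
double: tangent at (9, 25): λ = (3·9² + 8)/(2·25) ≡ 3/19. 19⁻¹ ≡ 18 (mod 31), so λ ≡ 3·18 ≡ 23.
  x = λ² - 9 - 9 = 529 - 18 ≡ 15; y = λ·(9 - 15) - 25 ≡ 23. → (15, 23)

(15, 23)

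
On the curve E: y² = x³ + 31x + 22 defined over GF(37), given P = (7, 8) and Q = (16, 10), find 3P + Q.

First 3P:
Repeated addition: build up to 3P.
2P: tangent at (7, 8): λ = (3·7² + 31)/(2·8) ≡ 30/16. 16⁻¹ ≡ 7 (mod 37), so λ ≡ 30·7 ≡ 25.
  x = λ² - 7 - 7 = 625 - 14 ≡ 19; y = λ·(7 - 19) - 8 ≡ 25. → (19, 25)
3P: (19, 25) + (7, 8). λ = (8 - 25)/(7 - 19) ≡ 20/25 mod 37. 25⁻¹ ≡ 3 (mod 37) since 25·3 = 75 ≡ 1, so λ ≡ 23.
  x = λ² - 19 - 7 = 529 - 26 ≡ 22; y = λ·(19 - 22) - 25 ≡ 17. → (22, 17)
3P = (22, 17).
Finally 3P + Q:
(22, 17) + (16, 10). λ = (10 - 17)/(16 - 22) ≡ 30/31 mod 37. 31⁻¹ ≡ 6 (mod 37), so λ ≡ 32.
  x = λ² - 22 - 16 = 1024 - 38 ≡ 24; y = λ·(22 - 24) - 17 ≡ 30. → (24, 30)

(24, 30)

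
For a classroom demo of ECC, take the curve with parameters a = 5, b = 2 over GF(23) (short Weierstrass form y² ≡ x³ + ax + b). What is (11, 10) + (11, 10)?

tangent at (11, 10): λ = (3·11² + 5)/(2·10) ≡ 0/20. 20⁻¹ ≡ 15 (mod 23), so λ ≡ 0·15 ≡ 0.
  x = λ² - 11 - 11 = 0 - 22 ≡ 1; y = λ·(11 - 1) - 10 ≡ 13. → (1, 13)

(1, 13)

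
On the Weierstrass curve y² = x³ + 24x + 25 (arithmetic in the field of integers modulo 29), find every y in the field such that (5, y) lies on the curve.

3, 26

x³ + 24x + 25 = 270 ≡ 9 (mod 29).
Square roots of 9 mod 29: 3 and 26 (since 3² = 9 ≡ 9).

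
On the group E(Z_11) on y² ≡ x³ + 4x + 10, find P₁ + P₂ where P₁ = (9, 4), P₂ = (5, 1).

(9, 4) + (5, 1). λ = (1 - 4)/(5 - 9) ≡ 8/7 mod 11. 7⁻¹ ≡ 8 (mod 11) since 7·8 = 56 ≡ 1, so λ ≡ 9.
  x = λ² - 9 - 5 = 81 - 14 ≡ 1; y = λ·(9 - 1) - 4 ≡ 2. → (1, 2)

(1, 2)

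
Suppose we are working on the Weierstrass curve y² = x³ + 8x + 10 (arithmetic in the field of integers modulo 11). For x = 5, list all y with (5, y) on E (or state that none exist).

x³ + 8x + 10 = 175 ≡ 10 (mod 11).
10 is a non-residue mod 11; no y exists.

none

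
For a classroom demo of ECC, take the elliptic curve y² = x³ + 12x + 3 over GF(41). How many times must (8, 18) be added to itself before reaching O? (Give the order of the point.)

2P: tangent at (8, 18): λ = (3·8² + 12)/(2·18) ≡ 40/36. 36⁻¹ ≡ 8 (mod 41), so λ ≡ 40·8 ≡ 33.
  x = λ² - 8 - 8 = 1089 - 16 ≡ 7; y = λ·(8 - 7) - 18 ≡ 15. → (7, 15)
3P: (7, 15) + (8, 18). λ = (18 - 15)/(8 - 7) ≡ 3/1 mod 41. 1⁻¹ ≡ 1 (mod 41) since 1·1 = 1 ≡ 1, so λ ≡ 3.
  x = λ² - 7 - 8 = 9 - 15 ≡ 35; y = λ·(7 - 35) - 15 ≡ 24. → (35, 24)
4P: (35, 24) + (8, 18). λ = (18 - 24)/(8 - 35) ≡ 35/14 mod 41. 14⁻¹ ≡ 3 (mod 41) since 14·3 = 42 ≡ 1, so λ ≡ 23.
  x = λ² - 35 - 8 = 529 - 43 ≡ 35; y = λ·(35 - 35) - 24 ≡ 17. → (35, 17)
5P: (35, 17) + (8, 18). λ = (18 - 17)/(8 - 35) ≡ 1/14 mod 41. 14⁻¹ ≡ 3 (mod 41), so λ ≡ 3.
  x = λ² - 35 - 8 = 9 - 43 ≡ 7; y = λ·(35 - 7) - 17 ≡ 26. → (7, 26)
6P: (7, 26) + (8, 18). λ = (18 - 26)/(8 - 7) ≡ 33/1 mod 41. 1⁻¹ ≡ 1 (mod 41), so λ ≡ 33.
  x = λ² - 7 - 8 = 1089 - 15 ≡ 8; y = λ·(7 - 8) - 26 ≡ 23. → (8, 23)
7P: (8, 23) + (8, 18): same x and y₁ ≡ -y₂, so the sum is O.
7P = O, so the order is 7.

7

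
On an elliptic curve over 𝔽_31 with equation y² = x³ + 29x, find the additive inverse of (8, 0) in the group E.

-(8, 0) = (8, -0 mod 31) = (8, 0).

(8, 0)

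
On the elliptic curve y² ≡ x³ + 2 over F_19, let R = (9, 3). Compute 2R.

tangent at (9, 3): λ = (3·9² + 0)/(2·3) ≡ 15/6. 6⁻¹ ≡ 16 (mod 19) since 6·16 = 96 ≡ 1, so λ ≡ 15·16 ≡ 12.
  x = λ² - 9 - 9 = 144 - 18 ≡ 12; y = λ·(9 - 12) - 3 ≡ 18. → (12, 18)

(12, 18)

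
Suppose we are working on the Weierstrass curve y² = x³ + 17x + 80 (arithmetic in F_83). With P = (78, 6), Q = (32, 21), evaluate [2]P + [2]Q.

First 2P:
Repeated addition: build up to 2P.
2P: tangent at (78, 6): λ = (3·78² + 17)/(2·6) ≡ 9/12. 12⁻¹ ≡ 7 (mod 83), so λ ≡ 9·7 ≡ 63.
  x = λ² - 78 - 78 = 3969 - 156 ≡ 78; y = λ·(78 - 78) - 6 ≡ 77. → (78, 77)
2P = (78, 77).
Next 2Q:
Repeated addition: build up to 2Q.
2Q: tangent at (32, 21): λ = (3·32² + 17)/(2·21) ≡ 18/42. 42⁻¹ ≡ 2 (mod 83), so λ ≡ 18·2 ≡ 36.
  x = λ² - 32 - 32 = 1296 - 64 ≡ 70; y = λ·(32 - 70) - 21 ≡ 22. → (70, 22)
2Q = (70, 22).
Finally 2P + 2Q:
(78, 77) + (70, 22). λ = (22 - 77)/(70 - 78) ≡ 28/75 mod 83. 75⁻¹ ≡ 31 (mod 83) since 75·31 = 2325 ≡ 1, so λ ≡ 38.
  x = λ² - 78 - 70 = 1444 - 148 ≡ 51; y = λ·(78 - 51) - 77 ≡ 36. → (51, 36)

(51, 36)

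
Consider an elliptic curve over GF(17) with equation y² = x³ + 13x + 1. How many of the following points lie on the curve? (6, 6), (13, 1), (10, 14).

1

(6, 6): 6² ≡ 2, rhs ≡ 6 → off.
(13, 1): 1² ≡ 1, rhs ≡ 4 → off.
(10, 14): 14² ≡ 9, rhs ≡ 9 → on.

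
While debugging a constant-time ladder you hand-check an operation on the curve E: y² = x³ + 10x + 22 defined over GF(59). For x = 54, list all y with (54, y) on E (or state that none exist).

x³ + 10x + 22 = 158026 ≡ 24 (mod 59).
24 is a non-residue mod 59; no y exists.

none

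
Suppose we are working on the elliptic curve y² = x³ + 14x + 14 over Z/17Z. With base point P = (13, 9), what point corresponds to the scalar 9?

(3, 7)

Repeated addition: build up to 9P.
2P: tangent at (13, 9): λ = (3·13² + 14)/(2·9) ≡ 11/1. 1⁻¹ ≡ 1 (mod 17), so λ ≡ 11·1 ≡ 11.
  x = λ² - 13 - 13 = 121 - 26 ≡ 10; y = λ·(13 - 10) - 9 ≡ 7. → (10, 7)
3P: (10, 7) + (13, 9). λ = (9 - 7)/(13 - 10) ≡ 2/3 mod 17. 3⁻¹ ≡ 6 (mod 17), so λ ≡ 12.
  x = λ² - 10 - 13 = 144 - 23 ≡ 2; y = λ·(10 - 2) - 7 ≡ 4. → (2, 4)
4P: (2, 4) + (13, 9). λ = (9 - 4)/(13 - 2) ≡ 5/11 mod 17. 11⁻¹ ≡ 14 (mod 17), so λ ≡ 2.
  x = λ² - 2 - 13 = 4 - 15 ≡ 6; y = λ·(2 - 6) - 4 ≡ 5. → (6, 5)
5P: (6, 5) + (13, 9). λ = (9 - 5)/(13 - 6) ≡ 4/7 mod 17. 7⁻¹ ≡ 5 (mod 17), so λ ≡ 3.
  x = λ² - 6 - 13 = 9 - 19 ≡ 7; y = λ·(6 - 7) - 5 ≡ 9. → (7, 9)
6P: (7, 9) + (13, 9). λ = (9 - 9)/(13 - 7) ≡ 0/6 mod 17. 6⁻¹ ≡ 3 (mod 17), so λ ≡ 0.
  x = λ² - 7 - 13 = 0 - 20 ≡ 14; y = λ·(7 - 14) - 9 ≡ 8. → (14, 8)
7P: (14, 8) + (13, 9). λ = (9 - 8)/(13 - 14) ≡ 1/16 mod 17. 16⁻¹ ≡ 16 (mod 17), so λ ≡ 16.
  x = λ² - 14 - 13 = 256 - 27 ≡ 8; y = λ·(14 - 8) - 8 ≡ 3. → (8, 3)
8P: (8, 3) + (13, 9). λ = (9 - 3)/(13 - 8) ≡ 6/5 mod 17. 5⁻¹ ≡ 7 (mod 17) since 5·7 = 35 ≡ 1, so λ ≡ 8.
  x = λ² - 8 - 13 = 64 - 21 ≡ 9; y = λ·(8 - 9) - 3 ≡ 6. → (9, 6)
9P: (9, 6) + (13, 9). λ = (9 - 6)/(13 - 9) ≡ 3/4 mod 17. 4⁻¹ ≡ 13 (mod 17), so λ ≡ 5.
  x = λ² - 9 - 13 = 25 - 22 ≡ 3; y = λ·(9 - 3) - 6 ≡ 7. → (3, 7)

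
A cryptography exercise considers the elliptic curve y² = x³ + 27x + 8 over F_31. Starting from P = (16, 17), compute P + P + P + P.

Double-and-add on 4 = (100)₂. Start with P = (16, 17) for the leading 1-bit.
double: tangent at (16, 17): λ = (3·16² + 27)/(2·17) ≡ 20/3. 3⁻¹ ≡ 21 (mod 31), so λ ≡ 20·21 ≡ 17.
  x = λ² - 16 - 16 = 289 - 32 ≡ 9; y = λ·(16 - 9) - 17 ≡ 9. → (9, 9)
double: tangent at (9, 9): λ = (3·9² + 27)/(2·9) ≡ 22/18. 18⁻¹ ≡ 19 (mod 31), so λ ≡ 22·19 ≡ 15.
  x = λ² - 9 - 9 = 225 - 18 ≡ 21; y = λ·(9 - 21) - 9 ≡ 28. → (21, 28)

(21, 28)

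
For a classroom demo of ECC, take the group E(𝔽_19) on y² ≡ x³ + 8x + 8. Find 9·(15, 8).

Write P = (15, 8).
Repeated addition: build up to 9P.
2P: tangent at (15, 8): λ = (3·15² + 8)/(2·8) ≡ 18/16. 16⁻¹ ≡ 6 (mod 19) since 16·6 = 96 ≡ 1, so λ ≡ 18·6 ≡ 13.
  x = λ² - 15 - 15 = 169 - 30 ≡ 6; y = λ·(15 - 6) - 8 ≡ 14. → (6, 14)
3P: (6, 14) + (15, 8). λ = (8 - 14)/(15 - 6) ≡ 13/9 mod 19. 9⁻¹ ≡ 17 (mod 19) since 9·17 = 153 ≡ 1, so λ ≡ 12.
  x = λ² - 6 - 15 = 144 - 21 ≡ 9; y = λ·(6 - 9) - 14 ≡ 7. → (9, 7)
4P: (9, 7) + (15, 8). λ = (8 - 7)/(15 - 9) ≡ 1/6 mod 19. 6⁻¹ ≡ 16 (mod 19), so λ ≡ 16.
  x = λ² - 9 - 15 = 256 - 24 ≡ 4; y = λ·(9 - 4) - 7 ≡ 16. → (4, 16)
5P: (4, 16) + (15, 8). λ = (8 - 16)/(15 - 4) ≡ 11/11 mod 19. 11⁻¹ ≡ 7 (mod 19), so λ ≡ 1.
  x = λ² - 4 - 15 = 1 - 19 ≡ 1; y = λ·(4 - 1) - 16 ≡ 6. → (1, 6)
6P: (1, 6) + (15, 8). λ = (8 - 6)/(15 - 1) ≡ 2/14 mod 19. 14⁻¹ ≡ 15 (mod 19) since 14·15 = 210 ≡ 1, so λ ≡ 11.
  x = λ² - 1 - 15 = 121 - 16 ≡ 10; y = λ·(1 - 10) - 6 ≡ 9. → (10, 9)
7P: (10, 9) + (15, 8). λ = (8 - 9)/(15 - 10) ≡ 18/5 mod 19. 5⁻¹ ≡ 4 (mod 19) since 5·4 = 20 ≡ 1, so λ ≡ 15.
  x = λ² - 10 - 15 = 225 - 25 ≡ 10; y = λ·(10 - 10) - 9 ≡ 10. → (10, 10)
8P: (10, 10) + (15, 8). λ = (8 - 10)/(15 - 10) ≡ 17/5 mod 19. 5⁻¹ ≡ 4 (mod 19) since 5·4 = 20 ≡ 1, so λ ≡ 11.
  x = λ² - 10 - 15 = 121 - 25 ≡ 1; y = λ·(10 - 1) - 10 ≡ 13. → (1, 13)
9P: (1, 13) + (15, 8). λ = (8 - 13)/(15 - 1) ≡ 14/14 mod 19. 14⁻¹ ≡ 15 (mod 19), so λ ≡ 1.
  x = λ² - 1 - 15 = 1 - 16 ≡ 4; y = λ·(1 - 4) - 13 ≡ 3. → (4, 3)

(4, 3)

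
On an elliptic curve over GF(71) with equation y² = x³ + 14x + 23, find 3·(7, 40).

Write G = (7, 40).
Repeated addition: build up to 3G.
2G: tangent at (7, 40): λ = (3·7² + 14)/(2·40) ≡ 19/9. 9⁻¹ ≡ 8 (mod 71) since 9·8 = 72 ≡ 1, so λ ≡ 19·8 ≡ 10.
  x = λ² - 7 - 7 = 100 - 14 ≡ 15; y = λ·(7 - 15) - 40 ≡ 22. → (15, 22)
3G: (15, 22) + (7, 40). λ = (40 - 22)/(7 - 15) ≡ 18/63 mod 71. 63⁻¹ ≡ 62 (mod 71), so λ ≡ 51.
  x = λ² - 15 - 7 = 2601 - 22 ≡ 23; y = λ·(15 - 23) - 22 ≡ 67. → (23, 67)

(23, 67)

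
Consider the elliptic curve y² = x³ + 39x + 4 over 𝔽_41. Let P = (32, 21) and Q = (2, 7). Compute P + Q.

(32, 20)

(32, 21) + (2, 7). λ = (7 - 21)/(2 - 32) ≡ 27/11 mod 41. 11⁻¹ ≡ 15 (mod 41) since 11·15 = 165 ≡ 1, so λ ≡ 36.
  x = λ² - 32 - 2 = 1296 - 34 ≡ 32; y = λ·(32 - 32) - 21 ≡ 20. → (32, 20)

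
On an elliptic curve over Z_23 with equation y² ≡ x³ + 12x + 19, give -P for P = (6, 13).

(6, 10)

-(6, 13) = (6, -13 mod 23) = (6, 10).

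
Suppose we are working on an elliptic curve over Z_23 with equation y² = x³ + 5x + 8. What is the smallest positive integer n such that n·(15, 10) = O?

8

2P: tangent at (15, 10): λ = (3·15² + 5)/(2·10) ≡ 13/20. 20⁻¹ ≡ 15 (mod 23), so λ ≡ 13·15 ≡ 11.
  x = λ² - 15 - 15 = 121 - 30 ≡ 22; y = λ·(15 - 22) - 10 ≡ 5. → (22, 5)
3P: (22, 5) + (15, 10). λ = (10 - 5)/(15 - 22) ≡ 5/16 mod 23. 16⁻¹ ≡ 13 (mod 23), so λ ≡ 19.
  x = λ² - 22 - 15 = 361 - 37 ≡ 2; y = λ·(22 - 2) - 5 ≡ 7. → (2, 7)
4P: (2, 7) + (15, 10). λ = (10 - 7)/(15 - 2) ≡ 3/13 mod 23. 13⁻¹ ≡ 16 (mod 23) since 13·16 = 208 ≡ 1, so λ ≡ 2.
  x = λ² - 2 - 15 = 4 - 17 ≡ 10; y = λ·(2 - 10) - 7 ≡ 0. → (10, 0)
5P: (10, 0) + (15, 10). λ = (10 - 0)/(15 - 10) ≡ 10/5 mod 23. 5⁻¹ ≡ 14 (mod 23) since 5·14 = 70 ≡ 1, so λ ≡ 2.
  x = λ² - 10 - 15 = 4 - 25 ≡ 2; y = λ·(10 - 2) - 0 ≡ 16. → (2, 16)
6P: (2, 16) + (15, 10). λ = (10 - 16)/(15 - 2) ≡ 17/13 mod 23. 13⁻¹ ≡ 16 (mod 23), so λ ≡ 19.
  x = λ² - 2 - 15 = 361 - 17 ≡ 22; y = λ·(2 - 22) - 16 ≡ 18. → (22, 18)
7P: (22, 18) + (15, 10). λ = (10 - 18)/(15 - 22) ≡ 15/16 mod 23. 16⁻¹ ≡ 13 (mod 23) since 16·13 = 208 ≡ 1, so λ ≡ 11.
  x = λ² - 22 - 15 = 121 - 37 ≡ 15; y = λ·(22 - 15) - 18 ≡ 13. → (15, 13)
8P: (15, 13) + (15, 10): same x and y₁ ≡ -y₂, so the sum is O.
8P = O, so the order is 8.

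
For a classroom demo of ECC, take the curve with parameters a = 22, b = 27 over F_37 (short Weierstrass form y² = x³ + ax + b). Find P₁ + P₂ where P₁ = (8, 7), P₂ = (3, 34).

(30, 23)

(8, 7) + (3, 34). λ = (34 - 7)/(3 - 8) ≡ 27/32 mod 37. 32⁻¹ ≡ 22 (mod 37), so λ ≡ 2.
  x = λ² - 8 - 3 = 4 - 11 ≡ 30; y = λ·(8 - 30) - 7 ≡ 23. → (30, 23)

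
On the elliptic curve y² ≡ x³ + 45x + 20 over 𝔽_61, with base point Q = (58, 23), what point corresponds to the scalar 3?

(47, 1)

Repeated addition: build up to 3Q.
2Q: tangent at (58, 23): λ = (3·58² + 45)/(2·23) ≡ 11/46. 46⁻¹ ≡ 4 (mod 61) since 46·4 = 184 ≡ 1, so λ ≡ 11·4 ≡ 44.
  x = λ² - 58 - 58 = 1936 - 116 ≡ 51; y = λ·(58 - 51) - 23 ≡ 41. → (51, 41)
3Q: (51, 41) + (58, 23). λ = (23 - 41)/(58 - 51) ≡ 43/7 mod 61. 7⁻¹ ≡ 35 (mod 61) since 7·35 = 245 ≡ 1, so λ ≡ 41.
  x = λ² - 51 - 58 = 1681 - 109 ≡ 47; y = λ·(51 - 47) - 41 ≡ 1. → (47, 1)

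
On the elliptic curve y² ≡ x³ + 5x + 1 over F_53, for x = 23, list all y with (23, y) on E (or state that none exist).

26, 27

x³ + 5x + 1 = 12283 ≡ 40 (mod 53).
Square roots of 40 mod 53: 26 and 27 (since 26² = 676 ≡ 40).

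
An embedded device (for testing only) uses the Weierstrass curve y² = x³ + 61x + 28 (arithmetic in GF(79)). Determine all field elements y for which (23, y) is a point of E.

x³ + 61x + 28 = 13598 ≡ 10 (mod 79).
Square roots of 10 mod 79: 22 and 57 (since 22² = 484 ≡ 10).

22, 57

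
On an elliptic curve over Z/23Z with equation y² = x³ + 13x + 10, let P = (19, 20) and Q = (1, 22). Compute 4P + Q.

(11, 14)

First 4P:
Double-and-add on 4 = (100)₂. Start with P = (19, 20) for the leading 1-bit.
double: tangent at (19, 20): λ = (3·19² + 13)/(2·20) ≡ 15/17. 17⁻¹ ≡ 19 (mod 23), so λ ≡ 15·19 ≡ 9.
  x = λ² - 19 - 19 = 81 - 38 ≡ 20; y = λ·(19 - 20) - 20 ≡ 17. → (20, 17)
double: tangent at (20, 17): λ = (3·20² + 13)/(2·17) ≡ 17/11. 11⁻¹ ≡ 21 (mod 23) since 11·21 = 231 ≡ 1, so λ ≡ 17·21 ≡ 12.
  x = λ² - 20 - 20 = 144 - 40 ≡ 12; y = λ·(20 - 12) - 17 ≡ 10. → (12, 10)
4P = (12, 10).
Finally 4P + Q:
(12, 10) + (1, 22). λ = (22 - 10)/(1 - 12) ≡ 12/12 mod 23. 12⁻¹ ≡ 2 (mod 23), so λ ≡ 1.
  x = λ² - 12 - 1 = 1 - 13 ≡ 11; y = λ·(12 - 11) - 10 ≡ 14. → (11, 14)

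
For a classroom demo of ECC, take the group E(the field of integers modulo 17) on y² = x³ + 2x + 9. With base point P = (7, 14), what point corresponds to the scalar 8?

(7, 14)

Double-and-add on 8 = (1000)₂. Start with P = (7, 14) for the leading 1-bit.
double: tangent at (7, 14): λ = (3·7² + 2)/(2·14) ≡ 13/11. 11⁻¹ ≡ 14 (mod 17) since 11·14 = 154 ≡ 1, so λ ≡ 13·14 ≡ 12.
  x = λ² - 7 - 7 = 144 - 14 ≡ 11; y = λ·(7 - 11) - 14 ≡ 6. → (11, 6)
double: tangent at (11, 6): λ = (3·11² + 2)/(2·6) ≡ 8/12. 12⁻¹ ≡ 10 (mod 17), so λ ≡ 8·10 ≡ 12.
  x = λ² - 11 - 11 = 144 - 22 ≡ 3; y = λ·(11 - 3) - 6 ≡ 5. → (3, 5)
double: tangent at (3, 5): λ = (3·3² + 2)/(2·5) ≡ 12/10. 10⁻¹ ≡ 12 (mod 17), so λ ≡ 12·12 ≡ 8.
  x = λ² - 3 - 3 = 64 - 6 ≡ 7; y = λ·(3 - 7) - 5 ≡ 14. → (7, 14)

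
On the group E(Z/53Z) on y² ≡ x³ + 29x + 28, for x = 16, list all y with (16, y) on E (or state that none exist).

x³ + 29x + 28 = 4588 ≡ 30 (mod 53).
30 is a non-residue mod 53; no y exists.

none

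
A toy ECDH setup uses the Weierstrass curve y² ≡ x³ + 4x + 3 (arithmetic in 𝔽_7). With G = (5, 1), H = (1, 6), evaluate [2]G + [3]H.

(1, 6)

First 2G:
Repeated addition: build up to 2G.
2G: tangent at (5, 1): λ = (3·5² + 4)/(2·1) ≡ 2/2. 2⁻¹ ≡ 4 (mod 7), so λ ≡ 2·4 ≡ 1.
  x = λ² - 5 - 5 = 1 - 10 ≡ 5; y = λ·(5 - 5) - 1 ≡ 6. → (5, 6)
2G = (5, 6).
Next 3H:
Repeated addition: build up to 3H.
2H: tangent at (1, 6): λ = (3·1² + 4)/(2·6) ≡ 0/5. 5⁻¹ ≡ 3 (mod 7) since 5·3 = 15 ≡ 1, so λ ≡ 0·3 ≡ 0.
  x = λ² - 1 - 1 = 0 - 2 ≡ 5; y = λ·(1 - 5) - 6 ≡ 1. → (5, 1)
3H: (5, 1) + (1, 6). λ = (6 - 1)/(1 - 5) ≡ 5/3 mod 7. 3⁻¹ ≡ 5 (mod 7), so λ ≡ 4.
  x = λ² - 5 - 1 = 16 - 6 ≡ 3; y = λ·(5 - 3) - 1 ≡ 0. → (3, 0)
3H = (3, 0).
Finally 2G + 3H:
(5, 6) + (3, 0). λ = (0 - 6)/(3 - 5) ≡ 1/5 mod 7. 5⁻¹ ≡ 3 (mod 7) since 5·3 = 15 ≡ 1, so λ ≡ 3.
  x = λ² - 5 - 3 = 9 - 8 ≡ 1; y = λ·(5 - 1) - 6 ≡ 6. → (1, 6)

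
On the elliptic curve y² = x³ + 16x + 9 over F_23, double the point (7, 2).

tangent at (7, 2): λ = (3·7² + 16)/(2·2) ≡ 2/4. 4⁻¹ ≡ 6 (mod 23), so λ ≡ 2·6 ≡ 12.
  x = λ² - 7 - 7 = 144 - 14 ≡ 15; y = λ·(7 - 15) - 2 ≡ 17. → (15, 17)

(15, 17)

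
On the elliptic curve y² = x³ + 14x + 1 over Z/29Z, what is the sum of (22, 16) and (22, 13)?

The two points share x = 22 and their y-coordinates satisfy 16 + 13 ≡ 0 (mod 29), so they are inverses. Their sum is ∞.

O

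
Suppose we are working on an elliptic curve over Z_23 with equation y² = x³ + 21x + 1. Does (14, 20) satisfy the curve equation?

no

y² = 20² ≡ 9; x³ + 21x + 1 = 3039 ≡ 3 (mod 23). 9 ≠ 3.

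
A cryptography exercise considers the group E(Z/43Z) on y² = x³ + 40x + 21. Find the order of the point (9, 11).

12

2P: tangent at (9, 11): λ = (3·9² + 40)/(2·11) ≡ 25/22. 22⁻¹ ≡ 2 (mod 43) since 22·2 = 44 ≡ 1, so λ ≡ 25·2 ≡ 7.
  x = λ² - 9 - 9 = 49 - 18 ≡ 31; y = λ·(9 - 31) - 11 ≡ 7. → (31, 7)
3P: (31, 7) + (9, 11). λ = (11 - 7)/(9 - 31) ≡ 4/21 mod 43. 21⁻¹ ≡ 41 (mod 43) since 21·41 = 861 ≡ 1, so λ ≡ 35.
  x = λ² - 31 - 9 = 1225 - 40 ≡ 24; y = λ·(31 - 24) - 7 ≡ 23. → (24, 23)
4P: (24, 23) + (9, 11). λ = (11 - 23)/(9 - 24) ≡ 31/28 mod 43. 28⁻¹ ≡ 20 (mod 43) since 28·20 = 560 ≡ 1, so λ ≡ 18.
  x = λ² - 24 - 9 = 324 - 33 ≡ 33; y = λ·(24 - 33) - 23 ≡ 30. → (33, 30)
5P: (33, 30) + (9, 11). λ = (11 - 30)/(9 - 33) ≡ 24/19 mod 43. 19⁻¹ ≡ 34 (mod 43) since 19·34 = 646 ≡ 1, so λ ≡ 42.
  x = λ² - 33 - 9 = 1764 - 42 ≡ 2; y = λ·(33 - 2) - 30 ≡ 25. → (2, 25)
6P: (2, 25) + (9, 11). λ = (11 - 25)/(9 - 2) ≡ 29/7 mod 43. 7⁻¹ ≡ 37 (mod 43) since 7·37 = 259 ≡ 1, so λ ≡ 41.
  x = λ² - 2 - 9 = 1681 - 11 ≡ 36; y = λ·(2 - 36) - 25 ≡ 0. → (36, 0)
7P: (36, 0) + (9, 11). λ = (11 - 0)/(9 - 36) ≡ 11/16 mod 43. 16⁻¹ ≡ 35 (mod 43) since 16·35 = 560 ≡ 1, so λ ≡ 41.
  x = λ² - 36 - 9 = 1681 - 45 ≡ 2; y = λ·(36 - 2) - 0 ≡ 18. → (2, 18)
8P: (2, 18) + (9, 11). λ = (11 - 18)/(9 - 2) ≡ 36/7 mod 43. 7⁻¹ ≡ 37 (mod 43), so λ ≡ 42.
  x = λ² - 2 - 9 = 1764 - 11 ≡ 33; y = λ·(2 - 33) - 18 ≡ 13. → (33, 13)
9P: (33, 13) + (9, 11). λ = (11 - 13)/(9 - 33) ≡ 41/19 mod 43. 19⁻¹ ≡ 34 (mod 43) since 19·34 = 646 ≡ 1, so λ ≡ 18.
  x = λ² - 33 - 9 = 324 - 42 ≡ 24; y = λ·(33 - 24) - 13 ≡ 20. → (24, 20)
10P: (24, 20) + (9, 11). λ = (11 - 20)/(9 - 24) ≡ 34/28 mod 43. 28⁻¹ ≡ 20 (mod 43), so λ ≡ 35.
  x = λ² - 24 - 9 = 1225 - 33 ≡ 31; y = λ·(24 - 31) - 20 ≡ 36. → (31, 36)
11P: (31, 36) + (9, 11). λ = (11 - 36)/(9 - 31) ≡ 18/21 mod 43. 21⁻¹ ≡ 41 (mod 43) since 21·41 = 861 ≡ 1, so λ ≡ 7.
  x = λ² - 31 - 9 = 49 - 40 ≡ 9; y = λ·(31 - 9) - 36 ≡ 32. → (9, 32)
12P: (9, 32) + (9, 11): same x and y₁ ≡ -y₂, so the sum is 𝒪.
12P = 𝒪, so the order is 12.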